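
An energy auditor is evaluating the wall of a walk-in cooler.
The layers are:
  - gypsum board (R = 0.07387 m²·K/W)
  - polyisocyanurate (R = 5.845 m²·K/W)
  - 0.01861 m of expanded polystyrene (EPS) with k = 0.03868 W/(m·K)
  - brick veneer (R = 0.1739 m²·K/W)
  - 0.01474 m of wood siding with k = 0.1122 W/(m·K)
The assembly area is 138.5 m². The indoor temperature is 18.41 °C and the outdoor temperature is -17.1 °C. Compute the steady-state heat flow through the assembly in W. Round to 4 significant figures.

0.01861/0.03868 = 0.48113
0.01474/0.1122 = 0.13137
R_total = 0.07387 + 5.845 + 0.48113 + 0.1739 + 0.13137 = 6.7053 m²·K/W
Q = A·ΔT/R = 138.5 × (18.41 − (-17.1)) / 6.7053 = 733.47 W

733.5 W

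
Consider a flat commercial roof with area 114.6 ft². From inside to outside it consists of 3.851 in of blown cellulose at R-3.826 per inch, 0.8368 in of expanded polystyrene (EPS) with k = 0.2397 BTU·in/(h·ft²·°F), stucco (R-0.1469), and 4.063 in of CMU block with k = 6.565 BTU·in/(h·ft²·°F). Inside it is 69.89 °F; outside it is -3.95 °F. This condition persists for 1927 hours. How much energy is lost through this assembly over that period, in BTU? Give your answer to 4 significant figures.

858600 BTU

3.851 × 3.826 = 14.734
0.8368/0.2397 = 3.491
4.063/6.565 = 0.61889
R_total = 14.734 + 3.491 + 0.1469 + 0.61889 = 18.991 ft²·°F·h/BTU
Q = 114.6 × (69.89 − (-3.95)) / 18.991 = 445.59 BTU/h
E = 445.59 × 1927 = 858650 BTU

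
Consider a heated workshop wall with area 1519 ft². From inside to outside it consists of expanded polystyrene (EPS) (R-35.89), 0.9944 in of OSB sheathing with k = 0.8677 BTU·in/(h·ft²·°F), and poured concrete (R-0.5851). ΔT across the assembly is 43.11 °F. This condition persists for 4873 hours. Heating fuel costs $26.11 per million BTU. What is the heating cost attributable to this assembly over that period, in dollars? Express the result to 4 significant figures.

221.5 dollars

0.9944/0.8677 = 1.146
R_total = 35.89 + 1.146 + 0.5851 = 37.621 ft²·°F·h/BTU
Q = 1519 × 43.11 / 37.621 = 1740.6 BTU/h
E = 1740.6 × 4873 = 8482000 BTU
Cost = 8482000/10⁶ × 26.11 = $221.47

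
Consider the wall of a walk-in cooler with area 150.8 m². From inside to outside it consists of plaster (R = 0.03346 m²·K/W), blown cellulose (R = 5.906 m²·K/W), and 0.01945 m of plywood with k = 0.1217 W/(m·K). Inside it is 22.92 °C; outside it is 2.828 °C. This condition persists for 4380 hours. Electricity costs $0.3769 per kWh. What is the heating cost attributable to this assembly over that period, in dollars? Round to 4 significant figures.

820.1 dollars

0.01945/0.1217 = 0.15982
R_total = 0.03346 + 5.906 + 0.15982 = 6.0993 m²·K/W
Q = 150.8 × (22.92 − 2.828) / 6.0993 = 496.76 W
E = 496.76 W × 4380 h / 1000 = 2175.8 kWh
Cost = 2175.8 × 0.3769 = $820.06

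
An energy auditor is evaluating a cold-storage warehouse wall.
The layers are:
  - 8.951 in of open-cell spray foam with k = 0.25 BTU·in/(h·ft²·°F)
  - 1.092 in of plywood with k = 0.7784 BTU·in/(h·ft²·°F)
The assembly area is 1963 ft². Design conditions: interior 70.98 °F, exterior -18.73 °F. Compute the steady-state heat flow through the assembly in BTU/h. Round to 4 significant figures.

4733 BTU/h

8.951/0.25 = 35.804
1.092/0.7784 = 1.4029
R_total = 35.804 + 1.4029 = 37.207 ft²·°F·h/BTU
Q = A·ΔT/R = 1963 × (70.98 − (-18.73)) / 37.207 = 4733 BTU/h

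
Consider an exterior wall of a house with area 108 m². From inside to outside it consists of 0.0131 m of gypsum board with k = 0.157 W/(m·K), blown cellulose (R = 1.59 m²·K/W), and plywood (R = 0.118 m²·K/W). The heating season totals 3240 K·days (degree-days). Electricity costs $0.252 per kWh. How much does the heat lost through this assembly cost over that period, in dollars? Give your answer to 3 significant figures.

0.0131/0.157 = 0.08344
R_total = 0.08344 + 1.59 + 0.118 = 1.791 m²·K/W
E = A × HDD × 24 / R / 1000 = 108 × 3240 × 24 / 1.791 / 1000 = 4688 kWh
Cost = 4688 × 0.252 = $1181

1180 dollars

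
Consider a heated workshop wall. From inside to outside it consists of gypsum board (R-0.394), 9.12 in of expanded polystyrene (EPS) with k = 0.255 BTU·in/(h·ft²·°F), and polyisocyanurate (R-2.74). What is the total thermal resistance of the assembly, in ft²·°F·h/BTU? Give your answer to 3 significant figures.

38.9 ft²·°F·h/BTU

9.12/0.255 = 35.76
R_total = 0.394 + 35.76 + 2.74 = 38.9 ft²·°F·h/BTU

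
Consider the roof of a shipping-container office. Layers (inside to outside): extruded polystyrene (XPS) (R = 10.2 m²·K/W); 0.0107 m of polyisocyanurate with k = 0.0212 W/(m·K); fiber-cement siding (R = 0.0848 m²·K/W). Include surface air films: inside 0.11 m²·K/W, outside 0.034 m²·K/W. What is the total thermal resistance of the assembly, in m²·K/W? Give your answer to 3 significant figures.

10.9 m²·K/W

0.0107/0.0212 = 0.5047
R_total = 0.11 + 10.2 + 0.5047 + 0.0848 + 0.034 = 10.93 m²·K/W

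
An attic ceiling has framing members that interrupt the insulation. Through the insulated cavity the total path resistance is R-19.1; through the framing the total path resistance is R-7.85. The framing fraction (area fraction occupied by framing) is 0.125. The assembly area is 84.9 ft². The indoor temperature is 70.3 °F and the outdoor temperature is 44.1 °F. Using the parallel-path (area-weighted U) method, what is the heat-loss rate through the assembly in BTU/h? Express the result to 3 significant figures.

137 BTU/h

U_eff = 0.875/19.1 + 0.125/7.85 = 0.04581 + 0.01592 = 0.06174
R_eff = 1/U_eff = 16.2 ft²·°F·h/BTU
Q = 84.9 × (70.3 − 44.1) / 16.2 = 137.3 BTU/h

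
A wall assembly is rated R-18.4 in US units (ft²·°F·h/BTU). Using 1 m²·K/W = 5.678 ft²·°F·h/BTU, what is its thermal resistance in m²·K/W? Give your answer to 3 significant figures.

3.24 m²·K/W

R_SI = 18.4/5.678 = 3.241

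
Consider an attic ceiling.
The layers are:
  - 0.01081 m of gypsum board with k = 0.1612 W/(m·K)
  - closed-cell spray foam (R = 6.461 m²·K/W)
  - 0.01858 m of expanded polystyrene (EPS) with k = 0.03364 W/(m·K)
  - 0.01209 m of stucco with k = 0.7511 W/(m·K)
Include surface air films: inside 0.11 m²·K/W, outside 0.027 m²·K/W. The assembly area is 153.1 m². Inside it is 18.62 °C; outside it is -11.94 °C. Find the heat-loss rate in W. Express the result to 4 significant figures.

646.8 W

0.01081/0.1612 = 0.06706
0.01858/0.03364 = 0.55232
0.01209/0.7511 = 0.016096
R_total = 0.11 + 0.06706 + 6.461 + 0.55232 + 0.016096 + 0.027 = 7.2335 m²·K/W
Q = A·ΔT/R = 153.1 × (18.62 − (-11.94)) / 7.2335 = 646.82 W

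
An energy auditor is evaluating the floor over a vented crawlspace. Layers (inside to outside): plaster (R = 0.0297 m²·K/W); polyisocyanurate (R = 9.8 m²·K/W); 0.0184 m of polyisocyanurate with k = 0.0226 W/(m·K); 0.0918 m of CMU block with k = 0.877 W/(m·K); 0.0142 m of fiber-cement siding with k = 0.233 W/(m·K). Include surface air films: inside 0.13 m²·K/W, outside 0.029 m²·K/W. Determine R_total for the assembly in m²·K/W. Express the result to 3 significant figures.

11.0 m²·K/W

0.0184/0.0226 = 0.8142
0.0918/0.877 = 0.1047
0.0142/0.233 = 0.06094
R_total = 0.13 + 0.0297 + 9.8 + 0.8142 + 0.1047 + 0.06094 + 0.029 = 10.97 m²·K/W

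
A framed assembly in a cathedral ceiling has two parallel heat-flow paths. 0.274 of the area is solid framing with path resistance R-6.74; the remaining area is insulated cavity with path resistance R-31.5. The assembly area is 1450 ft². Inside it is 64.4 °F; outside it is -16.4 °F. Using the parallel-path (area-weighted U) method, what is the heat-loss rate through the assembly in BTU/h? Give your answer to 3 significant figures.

U_eff = 0.726/31.5 + 0.274/6.74 = 0.02305 + 0.04065 = 0.0637
R_eff = 1/U_eff = 15.7 ft²·°F·h/BTU
Q = 1450 × (64.4 − (-16.4)) / 15.7 = 7463 BTU/h

7460 BTU/h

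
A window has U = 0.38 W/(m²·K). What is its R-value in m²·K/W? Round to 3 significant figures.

2.63 m²·K/W

R = 1/U = 1/0.38 = 2.632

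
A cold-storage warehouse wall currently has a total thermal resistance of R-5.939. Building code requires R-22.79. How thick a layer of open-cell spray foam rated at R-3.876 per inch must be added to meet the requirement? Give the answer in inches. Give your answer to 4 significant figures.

4.348 in

ΔR = 22.79 − 5.939 = 16.851 ft²·°F·h/BTU
L = ΔR / (R/in) = 16.851/3.876 = 4.3475 in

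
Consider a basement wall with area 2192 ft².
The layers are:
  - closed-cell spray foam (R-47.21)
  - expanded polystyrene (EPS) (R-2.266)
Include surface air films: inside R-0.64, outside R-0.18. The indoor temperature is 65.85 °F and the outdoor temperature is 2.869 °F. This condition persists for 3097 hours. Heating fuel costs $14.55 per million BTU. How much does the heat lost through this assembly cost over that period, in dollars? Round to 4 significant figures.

123.7 dollars

R_total = 0.64 + 47.21 + 2.266 + 0.18 = 50.296 ft²·°F·h/BTU
Q = 2192 × (65.85 − 2.869) / 50.296 = 2744.8 BTU/h
E = 2744.8 × 3097 = 8500800 BTU
Cost = 8500800/10⁶ × 14.55 = $123.69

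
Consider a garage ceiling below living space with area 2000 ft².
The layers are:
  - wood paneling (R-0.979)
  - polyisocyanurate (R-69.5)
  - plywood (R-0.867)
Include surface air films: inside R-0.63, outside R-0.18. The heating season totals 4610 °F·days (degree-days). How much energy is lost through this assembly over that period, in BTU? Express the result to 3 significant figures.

R_total = 0.63 + 0.979 + 69.5 + 0.867 + 0.18 = 72.16 ft²·°F·h/BTU
E = A × HDD × 24 / R = 2000 × 4610 × 24 / 72.16 = 3067000 BTU

3070000 BTU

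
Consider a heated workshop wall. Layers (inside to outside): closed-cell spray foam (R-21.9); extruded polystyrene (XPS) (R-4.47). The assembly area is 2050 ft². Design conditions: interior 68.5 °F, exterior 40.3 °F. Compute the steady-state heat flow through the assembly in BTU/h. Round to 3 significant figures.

R_total = 21.9 + 4.47 = 26.37 ft²·°F·h/BTU
Q = A·ΔT/R = 2050 × (68.5 − 40.3) / 26.37 = 2192 BTU/h

2190 BTU/h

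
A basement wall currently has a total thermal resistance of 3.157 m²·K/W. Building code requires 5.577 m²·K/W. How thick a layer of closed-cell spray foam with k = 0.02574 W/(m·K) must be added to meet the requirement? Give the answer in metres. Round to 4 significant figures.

ΔR = 5.577 − 3.157 = 2.42 m²·K/W
L = ΔR × k = 2.42 × 0.02574 = 0.062291 m

0.06229 m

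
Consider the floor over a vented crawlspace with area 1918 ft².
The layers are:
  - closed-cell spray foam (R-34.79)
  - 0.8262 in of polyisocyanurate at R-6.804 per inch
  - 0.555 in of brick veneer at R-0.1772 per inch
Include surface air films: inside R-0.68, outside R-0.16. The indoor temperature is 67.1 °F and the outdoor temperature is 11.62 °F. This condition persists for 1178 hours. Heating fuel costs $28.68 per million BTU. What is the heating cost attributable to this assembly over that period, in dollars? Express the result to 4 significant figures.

0.8262 × 6.804 = 5.6215
0.555 × 0.1772 = 0.098346
R_total = 0.68 + 34.79 + 5.6215 + 0.098346 + 0.16 = 41.35 ft²·°F·h/BTU
Q = 1918 × (67.1 − 11.62) / 41.35 = 2573.4 BTU/h
E = 2573.4 × 1178 = 3031500 BTU
Cost = 3031500/10⁶ × 28.68 = $86.943

86.94 dollars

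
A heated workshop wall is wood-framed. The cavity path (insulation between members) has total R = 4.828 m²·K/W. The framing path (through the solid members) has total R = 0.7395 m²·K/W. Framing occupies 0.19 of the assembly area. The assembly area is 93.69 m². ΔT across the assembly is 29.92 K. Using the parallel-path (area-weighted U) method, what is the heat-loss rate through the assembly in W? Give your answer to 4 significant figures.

1191 W

U_eff = 0.81/4.828 + 0.19/0.7395 = 0.16777 + 0.25693 = 0.4247
R_eff = 1/U_eff = 2.3546 m²·K/W
Q = 93.69 × 29.92 / 2.3546 = 1190.5 W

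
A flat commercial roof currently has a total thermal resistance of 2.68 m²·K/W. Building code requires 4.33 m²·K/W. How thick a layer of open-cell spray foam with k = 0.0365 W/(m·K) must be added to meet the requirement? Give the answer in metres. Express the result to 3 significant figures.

0.0602 m

ΔR = 4.33 − 2.68 = 1.65 m²·K/W
L = ΔR × k = 1.65 × 0.0365 = 0.06022 m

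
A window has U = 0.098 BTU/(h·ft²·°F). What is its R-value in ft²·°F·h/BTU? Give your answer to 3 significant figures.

R = 1/U = 1/0.098 = 10.2

10.2 ft²·°F·h/BTU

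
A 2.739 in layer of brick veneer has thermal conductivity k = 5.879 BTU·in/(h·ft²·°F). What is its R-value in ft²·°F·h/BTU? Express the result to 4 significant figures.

0.4659 ft²·°F·h/BTU

R = L/k = 2.739/5.879 = 0.4659 ft²·°F·h/BTU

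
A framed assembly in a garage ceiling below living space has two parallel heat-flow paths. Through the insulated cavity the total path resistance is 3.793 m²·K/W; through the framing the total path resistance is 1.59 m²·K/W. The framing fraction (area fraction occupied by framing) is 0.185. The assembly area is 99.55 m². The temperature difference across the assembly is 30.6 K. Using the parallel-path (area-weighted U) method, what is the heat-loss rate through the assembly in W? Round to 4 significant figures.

1009 W

U_eff = 0.815/3.793 + 0.185/1.59 = 0.21487 + 0.11635 = 0.33122
R_eff = 1/U_eff = 3.0191 m²·K/W
Q = 99.55 × 30.6 / 3.0191 = 1009 W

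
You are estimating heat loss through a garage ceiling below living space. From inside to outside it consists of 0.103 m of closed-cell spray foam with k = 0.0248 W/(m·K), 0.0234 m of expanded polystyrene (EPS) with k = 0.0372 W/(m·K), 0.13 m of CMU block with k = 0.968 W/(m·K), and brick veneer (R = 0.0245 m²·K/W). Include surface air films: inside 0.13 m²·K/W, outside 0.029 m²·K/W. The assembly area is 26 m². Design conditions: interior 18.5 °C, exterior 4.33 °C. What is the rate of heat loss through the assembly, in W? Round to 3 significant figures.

72.2 W

0.103/0.0248 = 4.153
0.0234/0.0372 = 0.629
0.13/0.968 = 0.1343
R_total = 0.13 + 4.153 + 0.629 + 0.1343 + 0.0245 + 0.029 = 5.1 m²·K/W
Q = A·ΔT/R = 26 × (18.5 − 4.33) / 5.1 = 72.24 W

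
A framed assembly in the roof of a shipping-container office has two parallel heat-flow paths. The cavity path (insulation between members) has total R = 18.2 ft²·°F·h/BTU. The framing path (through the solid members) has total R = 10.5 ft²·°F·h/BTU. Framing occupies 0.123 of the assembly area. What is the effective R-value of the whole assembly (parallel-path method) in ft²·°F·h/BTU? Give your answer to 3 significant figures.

U_eff = 0.877/18.2 + 0.123/10.5 = 0.04819 + 0.01171 = 0.0599
R_eff = 1/U_eff = 16.69 ft²·°F·h/BTU

16.7 ft²·°F·h/BTU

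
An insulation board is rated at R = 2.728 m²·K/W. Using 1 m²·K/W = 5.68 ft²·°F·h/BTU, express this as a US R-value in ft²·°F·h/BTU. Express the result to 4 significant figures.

15.50 ft²·°F·h/BTU

R_US = 2.728 × 5.68 = 15.495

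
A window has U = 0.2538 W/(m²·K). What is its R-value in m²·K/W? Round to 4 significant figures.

R = 1/U = 1/0.2538 = 3.9401

3.940 m²·K/W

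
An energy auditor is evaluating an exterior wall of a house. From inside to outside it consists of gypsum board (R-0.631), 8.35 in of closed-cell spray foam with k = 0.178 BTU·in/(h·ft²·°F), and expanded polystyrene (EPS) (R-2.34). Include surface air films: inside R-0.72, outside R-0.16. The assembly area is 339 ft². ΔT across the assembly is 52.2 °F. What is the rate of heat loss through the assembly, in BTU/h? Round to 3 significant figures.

8.35/0.178 = 46.91
R_total = 0.72 + 0.631 + 46.91 + 2.34 + 0.16 = 50.76 ft²·°F·h/BTU
Q = A·ΔT/R = 339 × 52.2 / 50.76 = 348.6 BTU/h

349 BTU/h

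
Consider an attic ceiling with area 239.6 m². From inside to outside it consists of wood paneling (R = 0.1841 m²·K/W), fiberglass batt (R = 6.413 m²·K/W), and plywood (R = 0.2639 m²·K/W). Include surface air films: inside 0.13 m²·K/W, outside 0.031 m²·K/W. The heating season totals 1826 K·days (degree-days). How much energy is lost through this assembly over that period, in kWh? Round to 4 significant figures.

1495 kWh

R_total = 0.13 + 0.1841 + 6.413 + 0.2639 + 0.031 = 7.022 m²·K/W
E = A × HDD × 24 / R / 1000 = 239.6 × 1826 × 24 / 7.022 / 1000 = 1495.3 kWh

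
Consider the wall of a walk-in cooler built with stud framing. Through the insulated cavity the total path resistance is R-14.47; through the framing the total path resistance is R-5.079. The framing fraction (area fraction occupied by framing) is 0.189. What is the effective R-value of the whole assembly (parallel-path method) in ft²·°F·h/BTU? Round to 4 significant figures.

10.72 ft²·°F·h/BTU

U_eff = 0.811/14.47 + 0.189/5.079 = 0.056047 + 0.037212 = 0.093259
R_eff = 1/U_eff = 10.723 ft²·°F·h/BTU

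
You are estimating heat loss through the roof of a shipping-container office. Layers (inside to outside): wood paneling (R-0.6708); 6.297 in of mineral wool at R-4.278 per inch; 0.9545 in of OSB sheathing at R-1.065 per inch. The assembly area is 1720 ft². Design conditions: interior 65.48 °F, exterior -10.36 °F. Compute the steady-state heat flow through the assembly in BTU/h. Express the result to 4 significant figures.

6.297 × 4.278 = 26.939
0.9545 × 1.065 = 1.0165
R_total = 0.6708 + 26.939 + 1.0165 = 28.626 ft²·°F·h/BTU
Q = A·ΔT/R = 1720 × (65.48 − (-10.36)) / 28.626 = 4556.9 BTU/h

4557 BTU/h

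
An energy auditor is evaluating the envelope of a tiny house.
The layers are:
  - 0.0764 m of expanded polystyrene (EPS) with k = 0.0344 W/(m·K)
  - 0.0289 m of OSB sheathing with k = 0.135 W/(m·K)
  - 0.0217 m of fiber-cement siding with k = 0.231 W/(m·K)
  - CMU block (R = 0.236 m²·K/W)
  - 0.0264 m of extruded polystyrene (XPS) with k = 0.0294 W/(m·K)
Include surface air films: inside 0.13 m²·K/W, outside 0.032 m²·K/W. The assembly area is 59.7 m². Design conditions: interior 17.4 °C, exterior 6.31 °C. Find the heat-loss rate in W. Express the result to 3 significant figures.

173 W

0.0764/0.0344 = 2.221
0.0289/0.135 = 0.2141
0.0217/0.231 = 0.09394
0.0264/0.0294 = 0.898
R_total = 0.13 + 2.221 + 0.2141 + 0.09394 + 0.236 + 0.898 + 0.032 = 3.825 m²·K/W
Q = A·ΔT/R = 59.7 × (17.4 − 6.31) / 3.825 = 173.1 W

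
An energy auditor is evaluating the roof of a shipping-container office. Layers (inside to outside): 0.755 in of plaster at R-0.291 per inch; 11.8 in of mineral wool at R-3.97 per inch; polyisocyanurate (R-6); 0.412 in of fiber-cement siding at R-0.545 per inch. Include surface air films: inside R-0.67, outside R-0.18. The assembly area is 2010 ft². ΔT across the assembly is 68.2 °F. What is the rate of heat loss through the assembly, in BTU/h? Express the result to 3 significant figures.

0.755 × 0.291 = 0.2197
11.8 × 3.97 = 46.85
0.412 × 0.545 = 0.2245
R_total = 0.67 + 0.2197 + 46.85 + 6 + 0.2245 + 0.18 = 54.14 ft²·°F·h/BTU
Q = A·ΔT/R = 2010 × 68.2 / 54.14 = 2532 BTU/h

2530 BTU/h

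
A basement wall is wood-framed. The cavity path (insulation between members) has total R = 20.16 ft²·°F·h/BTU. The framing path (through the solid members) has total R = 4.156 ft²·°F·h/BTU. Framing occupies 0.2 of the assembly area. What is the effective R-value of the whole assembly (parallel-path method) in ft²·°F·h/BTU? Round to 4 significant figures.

11.39 ft²·°F·h/BTU

U_eff = 0.8/20.16 + 0.2/4.156 = 0.039683 + 0.048123 = 0.087806
R_eff = 1/U_eff = 11.389 ft²·°F·h/BTU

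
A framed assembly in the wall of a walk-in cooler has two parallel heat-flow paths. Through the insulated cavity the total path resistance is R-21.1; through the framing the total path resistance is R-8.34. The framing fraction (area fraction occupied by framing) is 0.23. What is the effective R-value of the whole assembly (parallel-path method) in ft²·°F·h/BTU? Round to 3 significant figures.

U_eff = 0.77/21.1 + 0.23/8.34 = 0.03649 + 0.02758 = 0.06407
R_eff = 1/U_eff = 15.61 ft²·°F·h/BTU

15.6 ft²·°F·h/BTU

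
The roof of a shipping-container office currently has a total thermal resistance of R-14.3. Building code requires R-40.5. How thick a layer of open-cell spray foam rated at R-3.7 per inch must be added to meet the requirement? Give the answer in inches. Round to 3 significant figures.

ΔR = 40.5 − 14.3 = 26.2 ft²·°F·h/BTU
L = ΔR / (R/in) = 26.2/3.7 = 7.081 in

7.08 in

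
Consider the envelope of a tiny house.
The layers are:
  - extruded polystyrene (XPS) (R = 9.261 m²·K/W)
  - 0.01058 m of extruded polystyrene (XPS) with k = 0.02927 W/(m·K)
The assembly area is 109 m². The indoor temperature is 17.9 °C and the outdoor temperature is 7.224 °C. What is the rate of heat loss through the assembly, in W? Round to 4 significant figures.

120.9 W

0.01058/0.02927 = 0.36146
R_total = 9.261 + 0.36146 = 9.6225 m²·K/W
Q = A·ΔT/R = 109 × (17.9 − 7.224) / 9.6225 = 120.93 W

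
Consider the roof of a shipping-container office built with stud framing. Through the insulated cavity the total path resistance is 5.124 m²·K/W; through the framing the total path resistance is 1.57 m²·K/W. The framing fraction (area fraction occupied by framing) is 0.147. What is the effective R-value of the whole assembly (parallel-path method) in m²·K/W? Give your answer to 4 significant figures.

3.845 m²·K/W

U_eff = 0.853/5.124 + 0.147/1.57 = 0.16647 + 0.093631 = 0.2601
R_eff = 1/U_eff = 3.8446 m²·K/W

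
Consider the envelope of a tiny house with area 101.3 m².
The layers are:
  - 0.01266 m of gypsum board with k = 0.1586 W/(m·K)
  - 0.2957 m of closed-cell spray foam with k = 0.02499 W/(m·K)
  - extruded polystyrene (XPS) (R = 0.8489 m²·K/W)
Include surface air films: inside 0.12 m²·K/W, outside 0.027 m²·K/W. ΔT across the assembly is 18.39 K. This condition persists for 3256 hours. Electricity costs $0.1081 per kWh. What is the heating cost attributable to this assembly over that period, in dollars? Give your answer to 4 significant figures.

0.01266/0.1586 = 0.079823
0.2957/0.02499 = 11.833
R_total = 0.12 + 0.079823 + 11.833 + 0.8489 + 0.027 = 12.908 m²·K/W
Q = 101.3 × 18.39 / 12.908 = 144.32 W
E = 144.32 W × 3256 h / 1000 = 469.9 kWh
Cost = 469.9 × 0.1081 = $50.796

50.80 dollars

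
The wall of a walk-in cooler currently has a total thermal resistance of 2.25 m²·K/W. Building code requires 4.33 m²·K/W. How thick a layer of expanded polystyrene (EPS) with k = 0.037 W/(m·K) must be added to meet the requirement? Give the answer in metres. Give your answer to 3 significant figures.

ΔR = 4.33 − 2.25 = 2.08 m²·K/W
L = ΔR × k = 2.08 × 0.037 = 0.07696 m

0.0770 m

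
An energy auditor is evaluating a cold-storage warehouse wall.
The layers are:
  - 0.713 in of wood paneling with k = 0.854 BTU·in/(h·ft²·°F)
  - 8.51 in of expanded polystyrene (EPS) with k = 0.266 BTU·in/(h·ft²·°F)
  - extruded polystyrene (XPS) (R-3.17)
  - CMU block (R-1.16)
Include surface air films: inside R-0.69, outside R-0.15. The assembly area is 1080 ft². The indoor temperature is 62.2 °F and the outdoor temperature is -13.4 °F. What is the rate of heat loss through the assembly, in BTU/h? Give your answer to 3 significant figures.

2150 BTU/h

0.713/0.854 = 0.8349
8.51/0.266 = 31.99
R_total = 0.69 + 0.8349 + 31.99 + 3.17 + 1.16 + 0.15 = 38 ft²·°F·h/BTU
Q = A·ΔT/R = 1080 × (62.2 − (-13.4)) / 38 = 2149 BTU/h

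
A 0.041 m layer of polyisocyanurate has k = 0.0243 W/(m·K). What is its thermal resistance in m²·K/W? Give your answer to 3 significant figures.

1.69 m²·K/W

R = L/k = 0.041/0.0243 = 1.687 m²·K/W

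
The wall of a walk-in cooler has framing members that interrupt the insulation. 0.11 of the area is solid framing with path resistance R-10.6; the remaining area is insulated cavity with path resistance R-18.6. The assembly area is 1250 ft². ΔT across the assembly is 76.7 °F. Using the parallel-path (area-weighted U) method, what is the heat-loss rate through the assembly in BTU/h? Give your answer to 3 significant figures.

U_eff = 0.89/18.6 + 0.11/10.6 = 0.04785 + 0.01038 = 0.05823
R_eff = 1/U_eff = 17.17 ft²·°F·h/BTU
Q = 1250 × 76.7 / 17.17 = 5582 BTU/h

5580 BTU/h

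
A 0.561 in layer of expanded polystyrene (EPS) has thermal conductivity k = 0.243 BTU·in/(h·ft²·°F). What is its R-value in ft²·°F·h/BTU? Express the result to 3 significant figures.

2.31 ft²·°F·h/BTU

R = L/k = 0.561/0.243 = 2.309 ft²·°F·h/BTU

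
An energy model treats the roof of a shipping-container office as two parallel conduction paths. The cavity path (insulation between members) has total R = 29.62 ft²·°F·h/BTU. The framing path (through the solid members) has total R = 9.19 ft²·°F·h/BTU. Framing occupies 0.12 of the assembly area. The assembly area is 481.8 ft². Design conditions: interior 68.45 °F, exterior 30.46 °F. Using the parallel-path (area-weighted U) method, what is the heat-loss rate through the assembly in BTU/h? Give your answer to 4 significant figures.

U_eff = 0.88/29.62 + 0.12/9.19 = 0.02971 + 0.013058 = 0.042767
R_eff = 1/U_eff = 23.382 ft²·°F·h/BTU
Q = 481.8 × (68.45 − 30.46) / 23.382 = 782.8 BTU/h

782.8 BTU/h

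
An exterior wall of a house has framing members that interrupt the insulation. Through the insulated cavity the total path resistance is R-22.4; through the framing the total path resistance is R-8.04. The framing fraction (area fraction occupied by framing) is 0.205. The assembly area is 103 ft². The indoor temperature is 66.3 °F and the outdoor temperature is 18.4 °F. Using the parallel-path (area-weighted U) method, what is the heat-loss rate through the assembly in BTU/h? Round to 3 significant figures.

301 BTU/h

U_eff = 0.795/22.4 + 0.205/8.04 = 0.03549 + 0.0255 = 0.06099
R_eff = 1/U_eff = 16.4 ft²·°F·h/BTU
Q = 103 × (66.3 − 18.4) / 16.4 = 300.9 BTU/h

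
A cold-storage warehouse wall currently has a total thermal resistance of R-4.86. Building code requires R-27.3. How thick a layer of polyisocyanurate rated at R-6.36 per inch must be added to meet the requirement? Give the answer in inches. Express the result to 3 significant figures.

3.53 in

ΔR = 27.3 − 4.86 = 22.44 ft²·°F·h/BTU
L = ΔR / (R/in) = 22.44/6.36 = 3.528 in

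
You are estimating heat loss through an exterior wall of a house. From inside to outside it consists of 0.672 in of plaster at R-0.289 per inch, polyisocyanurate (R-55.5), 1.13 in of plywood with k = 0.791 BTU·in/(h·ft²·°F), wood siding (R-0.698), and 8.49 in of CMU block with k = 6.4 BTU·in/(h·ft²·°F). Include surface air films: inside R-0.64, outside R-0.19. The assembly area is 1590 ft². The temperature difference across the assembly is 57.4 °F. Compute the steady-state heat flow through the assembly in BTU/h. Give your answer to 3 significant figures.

1520 BTU/h

0.672 × 0.289 = 0.1942
1.13/0.791 = 1.429
8.49/6.4 = 1.327
R_total = 0.64 + 0.1942 + 55.5 + 1.429 + 0.698 + 1.327 + 0.19 = 59.98 ft²·°F·h/BTU
Q = A·ΔT/R = 1590 × 57.4 / 59.98 = 1522 BTU/h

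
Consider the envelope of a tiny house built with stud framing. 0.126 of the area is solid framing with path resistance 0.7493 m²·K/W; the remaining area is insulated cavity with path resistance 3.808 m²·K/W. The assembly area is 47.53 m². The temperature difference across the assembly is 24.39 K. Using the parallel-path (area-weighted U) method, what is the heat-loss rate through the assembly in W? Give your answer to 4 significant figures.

461.0 W

U_eff = 0.874/3.808 + 0.126/0.7493 = 0.22952 + 0.16816 = 0.39767
R_eff = 1/U_eff = 2.5146 m²·K/W
Q = 47.53 × 24.39 / 2.5146 = 461.01 W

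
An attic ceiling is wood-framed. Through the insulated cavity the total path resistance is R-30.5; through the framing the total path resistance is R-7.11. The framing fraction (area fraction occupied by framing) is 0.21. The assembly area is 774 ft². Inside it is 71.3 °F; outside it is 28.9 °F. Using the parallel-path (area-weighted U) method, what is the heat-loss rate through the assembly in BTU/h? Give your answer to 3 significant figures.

1820 BTU/h

U_eff = 0.79/30.5 + 0.21/7.11 = 0.0259 + 0.02954 = 0.05544
R_eff = 1/U_eff = 18.04 ft²·°F·h/BTU
Q = 774 × (71.3 − 28.9) / 18.04 = 1819 BTU/h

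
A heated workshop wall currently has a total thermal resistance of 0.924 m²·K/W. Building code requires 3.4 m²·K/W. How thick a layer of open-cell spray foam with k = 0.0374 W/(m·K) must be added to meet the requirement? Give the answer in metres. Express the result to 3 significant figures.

ΔR = 3.4 − 0.924 = 2.476 m²·K/W
L = ΔR × k = 2.476 × 0.0374 = 0.0926 m

0.0926 m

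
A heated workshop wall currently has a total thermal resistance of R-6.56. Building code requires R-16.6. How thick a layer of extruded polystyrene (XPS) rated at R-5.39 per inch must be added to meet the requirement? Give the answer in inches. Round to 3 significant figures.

ΔR = 16.6 − 6.56 = 10.04 ft²·°F·h/BTU
L = ΔR / (R/in) = 10.04/5.39 = 1.863 in

1.86 in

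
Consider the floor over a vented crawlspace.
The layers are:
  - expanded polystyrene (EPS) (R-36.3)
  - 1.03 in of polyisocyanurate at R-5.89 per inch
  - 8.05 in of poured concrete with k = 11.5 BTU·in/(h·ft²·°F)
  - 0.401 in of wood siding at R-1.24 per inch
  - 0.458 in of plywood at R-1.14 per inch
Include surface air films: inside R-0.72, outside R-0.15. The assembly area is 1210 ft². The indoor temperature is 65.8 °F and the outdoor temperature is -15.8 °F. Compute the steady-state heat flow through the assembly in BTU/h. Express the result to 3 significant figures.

2200 BTU/h

1.03 × 5.89 = 6.067
8.05/11.5 = 0.7
0.401 × 1.24 = 0.4972
0.458 × 1.14 = 0.5221
R_total = 0.72 + 36.3 + 6.067 + 0.7 + 0.4972 + 0.5221 + 0.15 = 44.96 ft²·°F·h/BTU
Q = A·ΔT/R = 1210 × (65.8 − (-15.8)) / 44.96 = 2196 BTU/h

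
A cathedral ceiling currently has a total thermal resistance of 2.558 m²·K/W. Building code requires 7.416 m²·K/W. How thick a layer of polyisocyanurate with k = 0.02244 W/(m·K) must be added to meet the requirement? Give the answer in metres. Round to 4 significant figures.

ΔR = 7.416 − 2.558 = 4.858 m²·K/W
L = ΔR × k = 4.858 × 0.02244 = 0.10901 m

0.1090 m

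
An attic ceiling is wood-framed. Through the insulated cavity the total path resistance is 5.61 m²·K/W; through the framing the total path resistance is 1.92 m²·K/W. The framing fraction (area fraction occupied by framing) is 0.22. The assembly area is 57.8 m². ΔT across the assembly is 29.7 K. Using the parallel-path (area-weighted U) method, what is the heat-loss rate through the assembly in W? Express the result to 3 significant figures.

435 W

U_eff = 0.78/5.61 + 0.22/1.92 = 0.139 + 0.1146 = 0.2536
R_eff = 1/U_eff = 3.943 m²·K/W
Q = 57.8 × 29.7 / 3.943 = 435.4 W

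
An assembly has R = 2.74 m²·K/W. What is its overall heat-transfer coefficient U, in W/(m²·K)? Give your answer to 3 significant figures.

0.365 W/(m²·K)

U = 1/R = 1/2.74 = 0.365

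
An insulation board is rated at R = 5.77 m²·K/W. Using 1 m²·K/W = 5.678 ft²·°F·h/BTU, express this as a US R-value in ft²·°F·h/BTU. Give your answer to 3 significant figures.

32.8 ft²·°F·h/BTU

R_US = 5.77 × 5.678 = 32.76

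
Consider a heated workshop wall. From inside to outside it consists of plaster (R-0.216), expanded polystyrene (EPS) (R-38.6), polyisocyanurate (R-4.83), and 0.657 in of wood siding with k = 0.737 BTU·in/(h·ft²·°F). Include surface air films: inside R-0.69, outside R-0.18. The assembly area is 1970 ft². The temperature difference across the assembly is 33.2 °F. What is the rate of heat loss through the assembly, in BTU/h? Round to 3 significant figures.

0.657/0.737 = 0.8915
R_total = 0.69 + 0.216 + 38.6 + 4.83 + 0.8915 + 0.18 = 45.41 ft²·°F·h/BTU
Q = A·ΔT/R = 1970 × 33.2 / 45.41 = 1440 BTU/h

1440 BTU/h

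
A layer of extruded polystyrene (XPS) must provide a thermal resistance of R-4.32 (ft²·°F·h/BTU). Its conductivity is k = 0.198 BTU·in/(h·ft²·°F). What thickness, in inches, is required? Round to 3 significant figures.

L = R × k = 4.32 × 0.198 = 0.8554 in

0.855 in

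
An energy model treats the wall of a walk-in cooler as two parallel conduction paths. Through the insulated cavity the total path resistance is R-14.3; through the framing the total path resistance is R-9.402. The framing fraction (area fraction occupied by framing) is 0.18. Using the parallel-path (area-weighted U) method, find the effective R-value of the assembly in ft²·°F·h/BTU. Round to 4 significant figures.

U_eff = 0.82/14.3 + 0.18/9.402 = 0.057343 + 0.019145 = 0.076488
R_eff = 1/U_eff = 13.074 ft²·°F·h/BTU

13.07 ft²·°F·h/BTU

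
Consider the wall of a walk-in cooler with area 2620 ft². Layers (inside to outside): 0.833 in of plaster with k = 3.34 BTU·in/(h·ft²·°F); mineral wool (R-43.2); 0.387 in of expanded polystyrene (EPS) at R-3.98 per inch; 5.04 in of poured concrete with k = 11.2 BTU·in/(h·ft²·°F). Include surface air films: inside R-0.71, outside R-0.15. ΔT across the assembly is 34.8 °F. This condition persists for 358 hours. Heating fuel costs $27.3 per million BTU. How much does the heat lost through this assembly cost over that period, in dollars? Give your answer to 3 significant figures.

0.833/3.34 = 0.2494
0.387 × 3.98 = 1.54
5.04/11.2 = 0.45
R_total = 0.71 + 0.2494 + 43.2 + 1.54 + 0.45 + 0.15 = 46.3 ft²·°F·h/BTU
Q = 2620 × 34.8 / 46.3 = 1969 BTU/h
E = 1969 × 358 = 705000 BTU
Cost = 705000/10⁶ × 27.3 = $19.25

19.2 dollars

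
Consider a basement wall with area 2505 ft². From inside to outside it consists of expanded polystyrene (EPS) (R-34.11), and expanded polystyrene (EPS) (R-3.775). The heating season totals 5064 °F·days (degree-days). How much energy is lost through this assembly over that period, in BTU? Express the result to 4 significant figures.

8036000 BTU

R_total = 34.11 + 3.775 = 37.885 ft²·°F·h/BTU
E = A × HDD × 24 / R = 2505 × 5064 × 24 / 37.885 = 8036100 BTU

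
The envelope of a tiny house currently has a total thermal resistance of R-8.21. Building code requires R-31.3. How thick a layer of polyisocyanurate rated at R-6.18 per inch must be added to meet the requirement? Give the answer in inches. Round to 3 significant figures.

3.74 in

ΔR = 31.3 − 8.21 = 23.09 ft²·°F·h/BTU
L = ΔR / (R/in) = 23.09/6.18 = 3.736 in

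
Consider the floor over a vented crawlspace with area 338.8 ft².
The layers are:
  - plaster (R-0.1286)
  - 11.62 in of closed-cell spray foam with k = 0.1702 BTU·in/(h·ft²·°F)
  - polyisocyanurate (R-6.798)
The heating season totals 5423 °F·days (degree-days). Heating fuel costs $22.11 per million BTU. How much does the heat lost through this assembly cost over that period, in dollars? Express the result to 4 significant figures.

12.96 dollars

11.62/0.1702 = 68.273
R_total = 0.1286 + 68.273 + 6.798 = 75.199 ft²·°F·h/BTU
E = A × HDD × 24 / R = 338.8 × 5423 × 24 / 75.199 = 586380 BTU
Cost = 586380/10⁶ × 22.11 = $12.965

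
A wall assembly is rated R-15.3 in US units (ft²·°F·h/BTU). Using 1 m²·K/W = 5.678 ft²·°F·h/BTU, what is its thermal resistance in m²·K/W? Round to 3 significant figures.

R_SI = 15.3/5.678 = 2.695

2.69 m²·K/W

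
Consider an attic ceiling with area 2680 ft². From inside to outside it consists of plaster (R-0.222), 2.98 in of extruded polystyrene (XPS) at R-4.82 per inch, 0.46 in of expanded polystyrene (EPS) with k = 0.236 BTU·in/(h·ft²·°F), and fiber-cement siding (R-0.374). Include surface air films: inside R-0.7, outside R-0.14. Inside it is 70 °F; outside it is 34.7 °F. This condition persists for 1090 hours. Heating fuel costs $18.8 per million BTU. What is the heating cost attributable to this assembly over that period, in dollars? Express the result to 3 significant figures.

109 dollars

2.98 × 4.82 = 14.36
0.46/0.236 = 1.949
R_total = 0.7 + 0.222 + 14.36 + 1.949 + 0.374 + 0.14 = 17.75 ft²·°F·h/BTU
Q = 2680 × (70 − 34.7) / 17.75 = 5330 BTU/h
E = 5330 × 1090 = 5810000 BTU
Cost = 5810000/10⁶ × 18.8 = $109.2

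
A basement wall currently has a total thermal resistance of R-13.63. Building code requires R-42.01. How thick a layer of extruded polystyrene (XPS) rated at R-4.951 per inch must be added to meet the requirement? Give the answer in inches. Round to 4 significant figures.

5.732 in

ΔR = 42.01 − 13.63 = 28.38 ft²·°F·h/BTU
L = ΔR / (R/in) = 28.38/4.951 = 5.7322 in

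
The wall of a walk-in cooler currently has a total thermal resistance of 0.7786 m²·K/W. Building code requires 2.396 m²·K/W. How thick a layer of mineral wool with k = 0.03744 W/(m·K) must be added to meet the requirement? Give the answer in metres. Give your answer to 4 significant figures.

ΔR = 2.396 − 0.7786 = 1.6174 m²·K/W
L = ΔR × k = 1.6174 × 0.03744 = 0.060555 m

0.06056 m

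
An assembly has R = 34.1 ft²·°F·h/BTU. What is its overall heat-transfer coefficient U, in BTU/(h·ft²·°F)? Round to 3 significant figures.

0.0293 BTU/(h·ft²·°F)

U = 1/R = 1/34.1 = 0.02933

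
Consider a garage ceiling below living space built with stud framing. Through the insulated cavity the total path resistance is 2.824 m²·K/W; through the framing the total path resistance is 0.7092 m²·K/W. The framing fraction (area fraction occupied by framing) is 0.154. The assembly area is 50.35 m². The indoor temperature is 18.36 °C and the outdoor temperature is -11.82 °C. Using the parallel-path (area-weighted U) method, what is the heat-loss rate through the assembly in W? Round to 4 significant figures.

U_eff = 0.846/2.824 + 0.154/0.7092 = 0.29958 + 0.21715 = 0.51672
R_eff = 1/U_eff = 1.9353 m²·K/W
Q = 50.35 × (18.36 − (-11.82)) / 1.9353 = 785.19 W

785.2 W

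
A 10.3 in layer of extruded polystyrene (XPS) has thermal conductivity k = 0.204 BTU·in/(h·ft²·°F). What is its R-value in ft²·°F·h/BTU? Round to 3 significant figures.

R = L/k = 10.3/0.204 = 50.49 ft²·°F·h/BTU

50.5 ft²·°F·h/BTU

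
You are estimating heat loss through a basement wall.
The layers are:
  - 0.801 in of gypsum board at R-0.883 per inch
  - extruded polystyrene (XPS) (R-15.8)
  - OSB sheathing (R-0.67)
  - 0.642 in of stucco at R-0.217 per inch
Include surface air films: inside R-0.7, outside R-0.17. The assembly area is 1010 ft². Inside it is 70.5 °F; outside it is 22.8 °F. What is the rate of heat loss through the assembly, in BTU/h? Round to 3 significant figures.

0.801 × 0.883 = 0.7073
0.642 × 0.217 = 0.1393
R_total = 0.7 + 0.7073 + 15.8 + 0.67 + 0.1393 + 0.17 = 18.19 ft²·°F·h/BTU
Q = A·ΔT/R = 1010 × (70.5 − 22.8) / 18.19 = 2649 BTU/h

2650 BTU/h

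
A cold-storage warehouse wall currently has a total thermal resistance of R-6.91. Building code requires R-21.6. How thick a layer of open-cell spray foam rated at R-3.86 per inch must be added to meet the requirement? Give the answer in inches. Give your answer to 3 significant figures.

3.81 in

ΔR = 21.6 − 6.91 = 14.69 ft²·°F·h/BTU
L = ΔR / (R/in) = 14.69/3.86 = 3.806 in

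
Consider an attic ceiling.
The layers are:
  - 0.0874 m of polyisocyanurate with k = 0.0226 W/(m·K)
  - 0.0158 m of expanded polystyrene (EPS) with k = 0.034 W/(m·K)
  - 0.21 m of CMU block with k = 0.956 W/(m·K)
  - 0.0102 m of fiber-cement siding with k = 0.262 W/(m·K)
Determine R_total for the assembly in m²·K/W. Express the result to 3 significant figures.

0.0874/0.0226 = 3.867
0.0158/0.034 = 0.4647
0.21/0.956 = 0.2197
0.0102/0.262 = 0.03893
R_total = 3.867 + 0.4647 + 0.2197 + 0.03893 = 4.591 m²·K/W

4.59 m²·K/W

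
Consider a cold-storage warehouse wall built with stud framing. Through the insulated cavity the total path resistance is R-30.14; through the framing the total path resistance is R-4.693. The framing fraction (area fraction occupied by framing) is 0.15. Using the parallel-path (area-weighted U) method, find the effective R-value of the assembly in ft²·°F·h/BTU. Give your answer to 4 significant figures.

16.62 ft²·°F·h/BTU

U_eff = 0.85/30.14 + 0.15/4.693 = 0.028202 + 0.031962 = 0.060164
R_eff = 1/U_eff = 16.621 ft²·°F·h/BTU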